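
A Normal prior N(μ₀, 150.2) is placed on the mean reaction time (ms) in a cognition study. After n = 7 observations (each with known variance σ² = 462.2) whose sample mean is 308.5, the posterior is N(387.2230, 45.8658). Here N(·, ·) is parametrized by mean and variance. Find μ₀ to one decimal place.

The posterior mean is a precision-weighted average: μ_n = (τ₀μ₀ + τ_data·x̄)/(τ₀+τ_data), with τ₀=1/σ₀² and τ_data=n/σ².
Here τ₀ = 1/150.2 = 0.006658 and τ_data = 7/462.2 = 0.015145, so τ_n = 0.021803.
Rearranging for μ₀: μ₀ = (μ_n·τ_n − τ_data·x̄)/τ₀ = (387.2230·0.021803 − 0.015145·308.5) / 0.006658 = 3.770391/0.006658 ≈ 566.3.

μ₀ = 566.3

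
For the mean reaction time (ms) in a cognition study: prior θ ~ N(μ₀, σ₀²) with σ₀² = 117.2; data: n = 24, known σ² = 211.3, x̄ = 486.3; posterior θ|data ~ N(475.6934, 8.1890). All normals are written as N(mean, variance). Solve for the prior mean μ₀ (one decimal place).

μ₀ = 334.5

The posterior mean is a precision-weighted average: μ_n = (τ₀μ₀ + τ_data·x̄)/(τ₀+τ_data), with τ₀=1/σ₀² and τ_data=n/σ².
Here τ₀ = 1/117.2 = 0.008532 and τ_data = 24/211.3 = 0.113583, so τ_n = 0.122115.
Rearranging for μ₀: μ₀ = (μ_n·τ_n − τ_data·x̄)/τ₀ = (475.6934·0.122115 − 0.113583·486.3) / 0.008532 = 2.853887/0.008532 ≈ 334.5.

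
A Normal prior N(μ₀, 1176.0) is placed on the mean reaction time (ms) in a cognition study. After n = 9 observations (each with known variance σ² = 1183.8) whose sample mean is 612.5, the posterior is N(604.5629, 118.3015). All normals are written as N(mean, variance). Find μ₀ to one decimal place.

With known observation variance, the Normal–Normal posterior has precision τ_n = τ₀ + n/σ² and mean μ_n = (τ₀μ₀ + (n/σ²)x̄)/τ_n.
Here τ₀ = 1/1176.0 = 0.000850 and τ_data = 9/1183.8 = 0.007603, so τ_n = 0.008453.
Rearranging for μ₀: μ₀ = (μ_n·τ_n − τ_data·x̄)/τ₀ = (604.5629·0.008453 − 0.007603·612.5) / 0.000850 = 0.453533/0.000850 ≈ 533.6.

μ₀ = 533.6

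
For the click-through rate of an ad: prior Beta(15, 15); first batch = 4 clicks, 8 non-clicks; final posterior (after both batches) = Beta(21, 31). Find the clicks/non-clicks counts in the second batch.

2 clicks and 8 non-clicks

Because Beta–binomial updating is additive in the counts, the combined data contributed (α_post−α_prior, β_post−β_prior) successes and failures.
Total across both batches: 21−15=6 clicks, 31−15=16 non-clicks.
Subtract the first batch: 6−4=2 clicks and 16−8=8 non-clicks.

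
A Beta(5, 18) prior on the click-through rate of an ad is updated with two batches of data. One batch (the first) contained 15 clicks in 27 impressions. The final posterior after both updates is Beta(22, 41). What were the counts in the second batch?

Because Beta–binomial updating is additive in the counts, the combined data contributed (α_post−α_prior, β_post−β_prior) successes and failures.
Total across both batches: 22−5=17 clicks, 41−18=23 non-clicks.
Subtract the first batch: 17−15=2 clicks and 23−12=11 non-clicks.

2 clicks and 11 non-clicks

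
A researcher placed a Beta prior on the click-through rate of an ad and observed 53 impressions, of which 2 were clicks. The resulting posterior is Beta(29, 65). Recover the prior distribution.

Beta(27, 14)

Under Beta–binomial conjugacy the posterior parameters are (α+s, β+f).
So α = 29 − 2 = 27 and β = 65 − 51 = 14.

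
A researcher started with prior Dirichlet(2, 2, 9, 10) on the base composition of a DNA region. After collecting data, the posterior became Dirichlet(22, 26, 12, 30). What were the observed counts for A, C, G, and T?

counts (20, 24, 3, 20)

For a Dirichlet(α) prior with multinomial counts c, the posterior is Dirichlet(α + c) componentwise.
Counts are posterior − prior componentwise: 22−2=20, 26−2=24, 12−9=3, 30−10=20.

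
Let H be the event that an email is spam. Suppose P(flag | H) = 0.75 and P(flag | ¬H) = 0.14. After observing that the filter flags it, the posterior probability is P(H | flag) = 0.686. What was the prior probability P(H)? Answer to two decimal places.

In odds form, posterior odds = prior odds × likelihood ratio, so prior odds = posterior odds ÷ LR.
Posterior odds = 0.686/(1−0.686) = 2.1847. LR = 0.75/0.14 = 5.3571.
Prior odds = 2.1847/5.3571 = 0.4078, so P(H) = 0.4078/(1+0.4078) ≈ 0.29.

P(H) = 0.29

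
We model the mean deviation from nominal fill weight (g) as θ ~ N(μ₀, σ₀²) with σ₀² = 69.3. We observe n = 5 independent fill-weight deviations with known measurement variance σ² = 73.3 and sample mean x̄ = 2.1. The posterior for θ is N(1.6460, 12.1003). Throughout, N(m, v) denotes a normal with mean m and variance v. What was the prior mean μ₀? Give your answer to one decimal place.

μ₀ = -0.5

With known observation variance, the Normal–Normal posterior has precision τ_n = τ₀ + n/σ² and mean μ_n = (τ₀μ₀ + (n/σ²)x̄)/τ_n.
Here τ₀ = 1/69.3 = 0.014430 and τ_data = 5/73.3 = 0.068213, so τ_n = 0.082643.
Rearranging for μ₀: μ₀ = (μ_n·τ_n − τ_data·x̄)/τ₀ = (1.6460·0.082643 − 0.068213·2.1) / 0.014430 = -0.007217/0.014430 ≈ -0.5.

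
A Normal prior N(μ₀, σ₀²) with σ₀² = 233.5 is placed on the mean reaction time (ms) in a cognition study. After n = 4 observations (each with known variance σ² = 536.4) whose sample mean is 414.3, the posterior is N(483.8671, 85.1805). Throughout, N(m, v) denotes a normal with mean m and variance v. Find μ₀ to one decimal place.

The posterior mean is a precision-weighted average: μ_n = (τ₀μ₀ + τ_data·x̄)/(τ₀+τ_data), with τ₀=1/σ₀² and τ_data=n/σ².
Here τ₀ = 1/233.5 = 0.004283 and τ_data = 4/536.4 = 0.007457, so τ_n = 0.011740.
Rearranging for μ₀: μ₀ = (μ_n·τ_n − τ_data·x̄)/τ₀ = (483.8671·0.011740 − 0.007457·414.3) / 0.004283 = 2.591165/0.004283 ≈ 605.0.

μ₀ = 605.0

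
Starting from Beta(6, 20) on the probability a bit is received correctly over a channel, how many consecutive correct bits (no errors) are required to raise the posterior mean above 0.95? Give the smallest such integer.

k = 375

After k correct bits and 0 errors the posterior is Beta(6+k, 20), with mean (6+k)/(6+20+k).
Set (6+k)/(26+k) > 0.95 and solve: k > (0.95·26 − 6)/(1 − 0.95) = 374.000.
The smallest integer exceeding 374.000 is 375.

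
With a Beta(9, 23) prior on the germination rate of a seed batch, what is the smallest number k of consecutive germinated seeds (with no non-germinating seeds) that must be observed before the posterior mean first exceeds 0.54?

After k germinated seeds and 0 non-germinating seeds the posterior is Beta(9+k, 23), with mean (9+k)/(9+23+k).
Set (9+k)/(32+k) > 0.54 and solve: k > (0.54·32 − 9)/(1 − 0.54) = 18.000.
The smallest integer exceeding 18.000 is 19.

k = 19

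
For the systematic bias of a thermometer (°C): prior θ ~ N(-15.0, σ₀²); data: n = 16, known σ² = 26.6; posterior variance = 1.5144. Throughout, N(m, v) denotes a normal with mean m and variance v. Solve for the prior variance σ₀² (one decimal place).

σ₀² = 17.0

Posterior precision equals prior precision plus data precision: 1/σ_n² = 1/σ₀² + n/σ².
So 1/σ₀² = 1/1.5144 − 16/26.6 = 0.660328 − 0.601504 = 0.058824.
Hence σ₀² = 1/0.058824 ≈ 17.0.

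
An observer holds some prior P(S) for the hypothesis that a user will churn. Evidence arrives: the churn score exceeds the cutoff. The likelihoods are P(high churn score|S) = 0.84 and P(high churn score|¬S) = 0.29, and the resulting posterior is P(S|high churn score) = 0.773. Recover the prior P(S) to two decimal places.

P(S) = 0.54

Bayes' rule in odds form gives O(S|E) = O(S)·[P(E|S)/P(E|¬S)], hence O(S) = O(S|E)/LR.
Posterior odds = 0.773/(1−0.773) = 3.4053. LR = 0.84/0.29 = 2.8966.
Prior odds = 3.4053/2.8966 = 1.1756, so P(S) = 1.1756/(1+1.1756) ≈ 0.54.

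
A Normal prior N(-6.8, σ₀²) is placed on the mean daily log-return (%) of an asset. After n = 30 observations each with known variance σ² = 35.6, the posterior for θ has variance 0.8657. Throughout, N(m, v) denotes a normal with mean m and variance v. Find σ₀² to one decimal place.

Posterior precision equals prior precision plus data precision: 1/σ_n² = 1/σ₀² + n/σ².
So 1/σ₀² = 1/0.8657 − 30/35.6 = 1.155135 − 0.842697 = 0.312438.
Hence σ₀² = 1/0.312438 ≈ 3.2.

σ₀² = 3.2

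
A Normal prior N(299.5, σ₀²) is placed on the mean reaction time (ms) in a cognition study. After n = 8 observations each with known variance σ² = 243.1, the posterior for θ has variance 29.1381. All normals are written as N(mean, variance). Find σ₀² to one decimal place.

Posterior precision equals prior precision plus data precision: 1/σ_n² = 1/σ₀² + n/σ².
So 1/σ₀² = 1/29.1381 − 8/243.1 = 0.034319 − 0.032908 = 0.001411.
Hence σ₀² = 1/0.001411 ≈ 708.7.

σ₀² = 708.7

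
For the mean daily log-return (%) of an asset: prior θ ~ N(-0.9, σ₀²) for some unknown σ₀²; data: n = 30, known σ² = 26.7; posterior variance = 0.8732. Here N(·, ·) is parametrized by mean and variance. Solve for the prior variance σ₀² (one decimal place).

σ₀² = 46.3

Posterior precision equals prior precision plus data precision: 1/σ_n² = 1/σ₀² + n/σ².
So 1/σ₀² = 1/0.8732 − 30/26.7 = 1.145213 − 1.123596 = 0.021617.
Hence σ₀² = 1/0.021617 ≈ 46.3.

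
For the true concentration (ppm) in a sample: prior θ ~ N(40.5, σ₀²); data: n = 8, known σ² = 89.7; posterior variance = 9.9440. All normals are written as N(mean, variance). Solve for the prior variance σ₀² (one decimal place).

σ₀² = 87.9

For the Normal–Normal model with known σ², precisions add: τ_n = τ₀ + n/σ².
So 1/σ₀² = 1/9.9440 − 8/89.7 = 0.100563 − 0.089186 = 0.011377.
Hence σ₀² = 1/0.011377 ≈ 87.9.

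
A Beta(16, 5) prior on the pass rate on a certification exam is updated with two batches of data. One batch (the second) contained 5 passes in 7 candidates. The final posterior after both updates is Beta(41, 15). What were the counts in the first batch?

20 passes and 8 failures

Because Beta–binomial updating is additive in the counts, the combined data contributed (α_post−α_prior, β_post−β_prior) successes and failures.
Total across both batches: 41−16=25 passes, 15−5=10 failures.
Subtract the second batch: 25−5=20 passes and 10−2=8 failures.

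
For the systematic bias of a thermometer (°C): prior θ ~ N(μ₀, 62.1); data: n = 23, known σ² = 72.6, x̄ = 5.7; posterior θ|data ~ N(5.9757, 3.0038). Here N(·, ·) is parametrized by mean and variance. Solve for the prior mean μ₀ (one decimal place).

With known observation variance, the Normal–Normal posterior has precision τ_n = τ₀ + n/σ² and mean μ_n = (τ₀μ₀ + (n/σ²)x̄)/τ_n.
Here τ₀ = 1/62.1 = 0.016103 and τ_data = 23/72.6 = 0.316804, so τ_n = 0.332907.
Rearranging for μ₀: μ₀ = (μ_n·τ_n − τ_data·x̄)/τ₀ = (5.9757·0.332907 − 0.316804·5.7) / 0.016103 = 0.183570/0.016103 ≈ 11.4.

μ₀ = 11.4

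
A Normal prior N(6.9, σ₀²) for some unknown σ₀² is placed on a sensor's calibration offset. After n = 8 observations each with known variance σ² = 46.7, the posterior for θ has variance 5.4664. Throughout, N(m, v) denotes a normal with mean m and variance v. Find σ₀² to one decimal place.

For the Normal–Normal model with known σ², precisions add: τ_n = τ₀ + n/σ².
So 1/σ₀² = 1/5.4664 − 8/46.7 = 0.182936 − 0.171306 = 0.011630.
Hence σ₀² = 1/0.011630 ≈ 86.0.

σ₀² = 86.0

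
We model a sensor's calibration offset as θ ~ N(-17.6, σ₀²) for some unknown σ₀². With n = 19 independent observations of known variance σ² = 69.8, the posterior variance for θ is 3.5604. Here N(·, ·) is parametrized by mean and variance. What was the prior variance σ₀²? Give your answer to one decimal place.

σ₀² = 115.5

For the Normal–Normal model with known σ², precisions add: τ_n = τ₀ + n/σ².
So 1/σ₀² = 1/3.5604 − 19/69.8 = 0.280867 − 0.272206 = 0.008661.
Hence σ₀² = 1/0.008661 ≈ 115.5.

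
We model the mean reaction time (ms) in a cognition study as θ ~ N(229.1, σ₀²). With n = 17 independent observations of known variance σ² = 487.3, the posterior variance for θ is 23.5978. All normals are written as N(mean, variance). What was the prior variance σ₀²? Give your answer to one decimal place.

For the Normal–Normal model with known σ², precisions add: τ_n = τ₀ + n/σ².
So 1/σ₀² = 1/23.5978 − 17/487.3 = 0.042377 − 0.034886 = 0.007491.
Hence σ₀² = 1/0.007491 ≈ 133.5.

σ₀² = 133.5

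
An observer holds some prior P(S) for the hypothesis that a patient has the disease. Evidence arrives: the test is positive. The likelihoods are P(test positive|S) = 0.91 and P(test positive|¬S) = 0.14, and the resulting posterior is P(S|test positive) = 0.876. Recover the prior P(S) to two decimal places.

P(S) = 0.52

Bayes' rule in odds form gives O(S|E) = O(S)·[P(E|S)/P(E|¬S)], hence O(S) = O(S|E)/LR.
Posterior odds = 0.876/(1−0.876) = 7.0645. LR = 0.91/0.14 = 6.5000.
Prior odds = 7.0645/6.5000 = 1.0868, so P(S) = 1.0868/(1+1.0868) ≈ 0.52.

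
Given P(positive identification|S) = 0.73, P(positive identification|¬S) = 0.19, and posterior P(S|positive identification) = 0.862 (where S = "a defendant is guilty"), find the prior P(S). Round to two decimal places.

In odds form, posterior odds = prior odds × likelihood ratio, so prior odds = posterior odds ÷ LR.
Posterior odds = 0.862/(1−0.862) = 6.2464. LR = 0.73/0.19 = 3.8421.
Prior odds = 6.2464/3.8421 = 1.6258, so P(S) = 1.6258/(1+1.6258) ≈ 0.62.

P(S) = 0.62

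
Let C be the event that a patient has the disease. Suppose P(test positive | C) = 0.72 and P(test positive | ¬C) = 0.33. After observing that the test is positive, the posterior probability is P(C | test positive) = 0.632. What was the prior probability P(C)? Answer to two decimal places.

Bayes' rule in odds form gives O(C|E) = O(C)·[P(E|C)/P(E|¬C)], hence O(C) = O(C|E)/LR.
Posterior odds = 0.632/(1−0.632) = 1.7174. LR = 0.72/0.33 = 2.1818.
Prior odds = 1.7174/2.1818 = 0.7871, so P(C) = 0.7871/(1+0.7871) ≈ 0.44.

P(C) = 0.44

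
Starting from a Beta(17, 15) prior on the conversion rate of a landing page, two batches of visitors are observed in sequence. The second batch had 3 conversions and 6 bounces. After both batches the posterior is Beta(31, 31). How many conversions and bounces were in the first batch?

Sequential conjugate updates are equivalent to a single update on the pooled data, so total successes = posterior α − prior α and total failures = posterior β − prior β.
Total across both batches: 31−17=14 conversions, 31−15=16 bounces.
Subtract the second batch: 14−3=11 conversions and 16−6=10 bounces.

11 conversions and 10 bounces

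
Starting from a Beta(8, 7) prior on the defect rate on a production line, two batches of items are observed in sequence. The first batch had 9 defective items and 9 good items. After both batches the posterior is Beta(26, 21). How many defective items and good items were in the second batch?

Because Beta–binomial updating is additive in the counts, the combined data contributed (α_post−α_prior, β_post−β_prior) successes and failures.
Total across both batches: 26−8=18 defective items, 21−7=14 good items.
Subtract the first batch: 18−9=9 defective items and 14−9=5 good items.

9 defective items and 5 good items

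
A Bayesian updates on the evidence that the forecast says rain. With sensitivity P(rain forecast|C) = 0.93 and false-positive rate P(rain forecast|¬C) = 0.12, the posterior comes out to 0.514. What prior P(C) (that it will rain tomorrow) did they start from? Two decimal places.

In odds form, posterior odds = prior odds × likelihood ratio, so prior odds = posterior odds ÷ LR.
Posterior odds = 0.514/(1−0.514) = 1.0576. LR = 0.93/0.12 = 7.7500.
Prior odds = 1.0576/7.7500 = 0.1365, so P(C) = 0.1365/(1+0.1365) ≈ 0.12.

P(C) = 0.12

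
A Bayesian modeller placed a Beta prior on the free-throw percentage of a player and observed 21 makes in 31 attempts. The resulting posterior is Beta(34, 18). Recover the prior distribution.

Beta(13, 8)

Under Beta–binomial conjugacy the posterior parameters are (a+s, b+f).
So a = 34 − 21 = 13 and b = 18 − 10 = 8.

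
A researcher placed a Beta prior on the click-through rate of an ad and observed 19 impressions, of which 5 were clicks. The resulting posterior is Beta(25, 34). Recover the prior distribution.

Beta(20, 20)

Beta is conjugate to the binomial likelihood: posterior = Beta(a+s, b+f).
So a = 25 − 5 = 20 and b = 34 − 14 = 20.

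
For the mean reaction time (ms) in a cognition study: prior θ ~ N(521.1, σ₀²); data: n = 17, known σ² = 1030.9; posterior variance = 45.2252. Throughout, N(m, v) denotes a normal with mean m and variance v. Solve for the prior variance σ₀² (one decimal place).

σ₀² = 177.9

For the Normal–Normal model with known σ², precisions add: τ_n = τ₀ + n/σ².
So 1/σ₀² = 1/45.2252 − 17/1030.9 = 0.022112 − 0.016490 = 0.005622.
Hence σ₀² = 1/0.005622 ≈ 177.9.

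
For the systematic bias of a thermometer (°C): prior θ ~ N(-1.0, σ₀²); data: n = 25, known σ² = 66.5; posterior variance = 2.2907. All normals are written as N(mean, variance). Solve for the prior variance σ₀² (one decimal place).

Posterior precision equals prior precision plus data precision: 1/σ_n² = 1/σ₀² + n/σ².
So 1/σ₀² = 1/2.2907 − 25/66.5 = 0.436548 − 0.375940 = 0.060608.
Hence σ₀² = 1/0.060608 ≈ 16.5.

σ₀² = 16.5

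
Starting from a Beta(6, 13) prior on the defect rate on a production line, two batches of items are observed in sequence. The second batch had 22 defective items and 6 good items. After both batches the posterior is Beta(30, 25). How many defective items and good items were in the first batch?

2 defective items and 6 good items

Because Beta–binomial updating is additive in the counts, the combined data contributed (α_post−α_prior, β_post−β_prior) successes and failures.
Total across both batches: 30−6=24 defective items, 25−13=12 good items.
Subtract the second batch: 24−22=2 defective items and 12−6=6 good items.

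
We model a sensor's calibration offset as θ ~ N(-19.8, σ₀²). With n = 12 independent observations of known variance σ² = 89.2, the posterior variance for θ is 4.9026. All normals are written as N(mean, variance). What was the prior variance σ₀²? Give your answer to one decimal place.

Posterior precision equals prior precision plus data precision: 1/σ_n² = 1/σ₀² + n/σ².
So 1/σ₀² = 1/4.9026 − 12/89.2 = 0.203973 − 0.134529 = 0.069444.
Hence σ₀² = 1/0.069444 ≈ 14.4.

σ₀² = 14.4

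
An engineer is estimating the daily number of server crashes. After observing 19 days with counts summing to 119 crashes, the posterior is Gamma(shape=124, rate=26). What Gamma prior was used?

Gamma(shape=5, rate=7)

Gamma–Poisson conjugacy: posterior shape = α + Σxᵢ, posterior rate = β + n.
So α = 124 − 119 = 5 and β = 26 − 19 = 7.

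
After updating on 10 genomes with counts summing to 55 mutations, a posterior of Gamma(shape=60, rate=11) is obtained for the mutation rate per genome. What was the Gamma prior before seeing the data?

Gamma–Poisson conjugacy: posterior shape = α + Σxᵢ, posterior rate = β + n.
So α = 60 − 55 = 5 and β = 11 − 10 = 1.

Gamma(shape=5, rate=1)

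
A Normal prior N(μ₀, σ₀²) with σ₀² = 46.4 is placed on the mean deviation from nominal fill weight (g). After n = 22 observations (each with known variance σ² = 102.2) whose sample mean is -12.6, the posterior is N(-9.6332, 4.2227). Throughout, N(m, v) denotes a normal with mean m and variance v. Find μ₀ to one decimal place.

With known observation variance, the Normal–Normal posterior has precision τ_n = τ₀ + n/σ² and mean μ_n = (τ₀μ₀ + (n/σ²)x̄)/τ_n.
Here τ₀ = 1/46.4 = 0.021552 and τ_data = 22/102.2 = 0.215264, so τ_n = 0.236816.
Rearranging for μ₀: μ₀ = (μ_n·τ_n − τ_data·x̄)/τ₀ = (-9.6332·0.236816 − 0.215264·-12.6) / 0.021552 = 0.431031/0.021552 ≈ 20.0.

μ₀ = 20.0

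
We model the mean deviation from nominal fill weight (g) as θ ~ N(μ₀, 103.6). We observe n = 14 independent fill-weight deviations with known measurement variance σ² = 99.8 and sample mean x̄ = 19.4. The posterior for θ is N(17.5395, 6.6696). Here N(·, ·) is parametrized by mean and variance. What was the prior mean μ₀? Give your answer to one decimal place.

μ₀ = -9.5

The posterior mean is a precision-weighted average: μ_n = (τ₀μ₀ + τ_data·x̄)/(τ₀+τ_data), with τ₀=1/σ₀² and τ_data=n/σ².
Here τ₀ = 1/103.6 = 0.009653 and τ_data = 14/99.8 = 0.140281, so τ_n = 0.149934.
Rearranging for μ₀: μ₀ = (μ_n·τ_n − τ_data·x̄)/τ₀ = (17.5395·0.149934 − 0.140281·19.4) / 0.009653 = -0.091684/0.009653 ≈ -9.5.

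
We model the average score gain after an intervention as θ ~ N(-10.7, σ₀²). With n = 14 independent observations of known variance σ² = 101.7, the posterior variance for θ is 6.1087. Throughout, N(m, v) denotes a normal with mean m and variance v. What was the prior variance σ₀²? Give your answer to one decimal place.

σ₀² = 38.4

Posterior precision equals prior precision plus data precision: 1/σ_n² = 1/σ₀² + n/σ².
So 1/σ₀² = 1/6.1087 − 14/101.7 = 0.163701 − 0.137660 = 0.026041.
Hence σ₀² = 1/0.026041 ≈ 38.4.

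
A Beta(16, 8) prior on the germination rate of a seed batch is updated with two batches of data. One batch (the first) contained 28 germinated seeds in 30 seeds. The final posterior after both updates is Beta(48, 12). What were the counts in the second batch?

4 germinated seeds and 2 non-germinating seeds

Because Beta–binomial updating is additive in the counts, the combined data contributed (α_post−α_prior, β_post−β_prior) successes and failures.
Total across both batches: 48−16=32 germinated seeds, 12−8=4 non-germinating seeds.
Subtract the first batch: 32−28=4 germinated seeds and 4−2=2 non-germinating seeds.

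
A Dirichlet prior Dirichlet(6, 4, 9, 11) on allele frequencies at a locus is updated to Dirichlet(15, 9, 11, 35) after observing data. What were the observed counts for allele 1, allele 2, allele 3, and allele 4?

For a Dirichlet(α) prior with multinomial counts c, the posterior is Dirichlet(α + c) componentwise.
Counts are posterior − prior componentwise: 15−6=9, 9−4=5, 11−9=2, 35−11=24.

counts (9, 5, 2, 24)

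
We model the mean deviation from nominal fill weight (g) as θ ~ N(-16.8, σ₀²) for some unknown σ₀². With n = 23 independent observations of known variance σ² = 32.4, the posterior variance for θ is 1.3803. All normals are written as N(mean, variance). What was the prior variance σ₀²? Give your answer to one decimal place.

σ₀² = 68.5

Posterior precision equals prior precision plus data precision: 1/σ_n² = 1/σ₀² + n/σ².
So 1/σ₀² = 1/1.3803 − 23/32.4 = 0.724480 − 0.709877 = 0.014603.
Hence σ₀² = 1/0.014603 ≈ 68.5.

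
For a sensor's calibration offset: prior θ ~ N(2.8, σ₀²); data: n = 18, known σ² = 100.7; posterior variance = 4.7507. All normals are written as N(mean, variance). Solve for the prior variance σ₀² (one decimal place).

σ₀² = 31.5

Posterior precision equals prior precision plus data precision: 1/σ_n² = 1/σ₀² + n/σ².
So 1/σ₀² = 1/4.7507 − 18/100.7 = 0.210495 − 0.178749 = 0.031746.
Hence σ₀² = 1/0.031746 ≈ 31.5.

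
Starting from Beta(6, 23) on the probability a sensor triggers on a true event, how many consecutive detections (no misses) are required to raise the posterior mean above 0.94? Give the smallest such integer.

After k detections and 0 misses the posterior is Beta(6+k, 23), with mean (6+k)/(6+23+k).
Set (6+k)/(29+k) > 0.94 and solve: k > (0.94·29 − 6)/(1 − 0.94) = 354.333.
The smallest integer exceeding 354.333 is 355, and checking k=355: (361)/(384) = 0.9401 > 0.94.

k = 355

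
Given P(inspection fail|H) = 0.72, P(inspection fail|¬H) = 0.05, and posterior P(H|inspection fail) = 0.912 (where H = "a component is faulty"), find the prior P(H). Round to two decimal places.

P(H) = 0.42

Bayes' rule in odds form gives O(H|E) = O(H)·[P(E|H)/P(E|¬H)], hence O(H) = O(H|E)/LR.
Posterior odds = 0.912/(1−0.912) = 10.3636. LR = 0.72/0.05 = 14.4000.
Prior odds = 10.3636/14.4000 = 0.7197, so P(H) = 0.7197/(1+0.7197) ≈ 0.42.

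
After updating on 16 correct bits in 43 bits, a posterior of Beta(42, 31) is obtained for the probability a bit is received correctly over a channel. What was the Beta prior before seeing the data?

Beta(26, 4)

A Beta(α, β) prior with s successes and f failures in binomial data gives a Beta(α+s, β+f) posterior.
So α = 42 − 16 = 26 and β = 31 − 27 = 4.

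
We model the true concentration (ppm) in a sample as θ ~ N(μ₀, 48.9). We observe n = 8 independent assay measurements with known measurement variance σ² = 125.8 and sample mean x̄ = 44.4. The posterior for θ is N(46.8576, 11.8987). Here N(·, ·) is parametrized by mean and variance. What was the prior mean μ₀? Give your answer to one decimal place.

The posterior mean is a precision-weighted average: μ_n = (τ₀μ₀ + τ_data·x̄)/(τ₀+τ_data), with τ₀=1/σ₀² and τ_data=n/σ².
Here τ₀ = 1/48.9 = 0.020450 and τ_data = 8/125.8 = 0.063593, so τ_n = 0.084043.
Rearranging for μ₀: μ₀ = (μ_n·τ_n − τ_data·x̄)/τ₀ = (46.8576·0.084043 − 0.063593·44.4) / 0.020450 = 1.114524/0.020450 ≈ 54.5.

μ₀ = 54.5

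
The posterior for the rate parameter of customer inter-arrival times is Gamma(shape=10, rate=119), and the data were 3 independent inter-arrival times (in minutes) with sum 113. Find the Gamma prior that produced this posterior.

Gamma(shape=7, rate=6)

Gamma–exponential conjugacy: posterior shape = α + n, posterior rate = β + Σtᵢ.
So α = 10 − 3 = 7 and β = 119 − 113 = 6.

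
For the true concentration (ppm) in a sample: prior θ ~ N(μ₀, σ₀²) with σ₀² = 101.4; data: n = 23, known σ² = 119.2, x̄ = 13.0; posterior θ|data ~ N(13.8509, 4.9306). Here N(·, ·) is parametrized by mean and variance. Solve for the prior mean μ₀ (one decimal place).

μ₀ = 30.5

The posterior mean is a precision-weighted average: μ_n = (τ₀μ₀ + τ_data·x̄)/(τ₀+τ_data), with τ₀=1/σ₀² and τ_data=n/σ².
Here τ₀ = 1/101.4 = 0.009862 and τ_data = 23/119.2 = 0.192953, so τ_n = 0.202815.
Rearranging for μ₀: μ₀ = (μ_n·τ_n − τ_data·x̄)/τ₀ = (13.8509·0.202815 − 0.192953·13.0) / 0.009862 = 0.300781/0.009862 ≈ 30.5.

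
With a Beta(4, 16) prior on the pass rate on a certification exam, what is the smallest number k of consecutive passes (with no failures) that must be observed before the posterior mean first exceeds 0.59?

k = 20

After k passes and 0 failures the posterior is Beta(4+k, 16), with mean (4+k)/(4+16+k).
Set (4+k)/(20+k) > 0.59 and solve: k > (0.59·20 − 4)/(1 − 0.59) = 19.024.
The smallest integer exceeding 19.024 is 20, and checking k=20: (24)/(40) = 0.6000 > 0.59.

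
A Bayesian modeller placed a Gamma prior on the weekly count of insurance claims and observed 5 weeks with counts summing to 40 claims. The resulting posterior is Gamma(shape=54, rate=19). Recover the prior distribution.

Gamma(shape=14, rate=14)

A Gamma(α, β) prior (rate parametrization) on a Poisson rate with n observations summing to S gives posterior Gamma(α+S, β+n).
So α = 54 − 40 = 14 and β = 19 − 5 = 14.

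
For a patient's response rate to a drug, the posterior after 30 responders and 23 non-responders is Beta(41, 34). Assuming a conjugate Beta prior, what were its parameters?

Beta(11, 11)

Beta is conjugate to the binomial likelihood: posterior = Beta(a+s, b+f).
Subtract the data counts: 41−30=11, 34−23=11.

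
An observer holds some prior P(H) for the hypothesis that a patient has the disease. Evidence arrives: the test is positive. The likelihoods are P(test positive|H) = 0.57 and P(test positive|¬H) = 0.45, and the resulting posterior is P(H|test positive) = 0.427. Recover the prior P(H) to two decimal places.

In odds form, posterior odds = prior odds × likelihood ratio, so prior odds = posterior odds ÷ LR.
Posterior odds = 0.427/(1−0.427) = 0.7452. LR = 0.57/0.45 = 1.2667.
Prior odds = 0.7452/1.2667 = 0.5883, so P(H) = 0.5883/(1+0.5883) ≈ 0.37.

P(H) = 0.37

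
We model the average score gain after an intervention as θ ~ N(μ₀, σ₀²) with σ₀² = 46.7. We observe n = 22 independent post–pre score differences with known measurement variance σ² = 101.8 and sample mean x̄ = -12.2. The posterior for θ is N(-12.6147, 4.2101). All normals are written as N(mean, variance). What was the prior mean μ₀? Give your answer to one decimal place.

μ₀ = -16.8

With known observation variance, the Normal–Normal posterior has precision τ_n = τ₀ + n/σ² and mean μ_n = (τ₀μ₀ + (n/σ²)x̄)/τ_n.
Here τ₀ = 1/46.7 = 0.021413 and τ_data = 22/101.8 = 0.216110, so τ_n = 0.237523.
Rearranging for μ₀: μ₀ = (μ_n·τ_n − τ_data·x̄)/τ₀ = (-12.6147·0.237523 − 0.216110·-12.2) / 0.021413 = -0.359739/0.021413 ≈ -16.8.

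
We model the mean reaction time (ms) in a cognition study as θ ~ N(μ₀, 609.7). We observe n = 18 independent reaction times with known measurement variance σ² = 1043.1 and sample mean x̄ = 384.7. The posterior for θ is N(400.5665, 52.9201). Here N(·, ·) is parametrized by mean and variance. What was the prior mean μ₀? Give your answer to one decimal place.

The posterior mean is a precision-weighted average: μ_n = (τ₀μ₀ + τ_data·x̄)/(τ₀+τ_data), with τ₀=1/σ₀² and τ_data=n/σ².
Here τ₀ = 1/609.7 = 0.001640 and τ_data = 18/1043.1 = 0.017256, so τ_n = 0.018896.
Rearranging for μ₀: μ₀ = (μ_n·τ_n − τ_data·x̄)/τ₀ = (400.5665·0.018896 − 0.017256·384.7) / 0.001640 = 0.930721/0.001640 ≈ 567.5.

μ₀ = 567.5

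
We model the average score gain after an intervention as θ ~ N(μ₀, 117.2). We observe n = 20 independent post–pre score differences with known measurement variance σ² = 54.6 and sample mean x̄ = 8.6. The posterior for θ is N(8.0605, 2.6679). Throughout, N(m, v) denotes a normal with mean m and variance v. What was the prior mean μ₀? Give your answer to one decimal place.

With known observation variance, the Normal–Normal posterior has precision τ_n = τ₀ + n/σ² and mean μ_n = (τ₀μ₀ + (n/σ²)x̄)/τ_n.
Here τ₀ = 1/117.2 = 0.008532 and τ_data = 20/54.6 = 0.366300, so τ_n = 0.374832.
Rearranging for μ₀: μ₀ = (μ_n·τ_n − τ_data·x̄)/τ₀ = (8.0605·0.374832 − 0.366300·8.6) / 0.008532 = -0.128847/0.008532 ≈ -15.1.

μ₀ = -15.1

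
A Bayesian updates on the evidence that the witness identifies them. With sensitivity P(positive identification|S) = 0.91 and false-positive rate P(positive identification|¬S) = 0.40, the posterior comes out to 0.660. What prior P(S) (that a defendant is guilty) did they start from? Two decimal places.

P(S) = 0.46

In odds form, posterior odds = prior odds × likelihood ratio, so prior odds = posterior odds ÷ LR.
Posterior odds = 0.660/(1−0.660) = 1.9412. LR = 0.91/0.40 = 2.2750.
Prior odds = 1.9412/2.2750 = 0.8533, so P(S) = 0.8533/(1+0.8533) ≈ 0.46.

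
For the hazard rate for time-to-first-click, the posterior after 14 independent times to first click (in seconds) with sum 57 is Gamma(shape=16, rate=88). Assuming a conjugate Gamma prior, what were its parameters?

For an exponential likelihood with a Gamma(α, β) prior on the rate, n observations with total T give posterior Gamma(α+n, β+T).
So α = 16 − 14 = 2 and β = 88 − 57 = 31.

Gamma(shape=2, rate=31)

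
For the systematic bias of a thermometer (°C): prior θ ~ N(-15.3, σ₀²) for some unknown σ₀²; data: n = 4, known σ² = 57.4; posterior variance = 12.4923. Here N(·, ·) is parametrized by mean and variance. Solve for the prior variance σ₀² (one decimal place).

σ₀² = 96.5

For the Normal–Normal model with known σ², precisions add: τ_n = τ₀ + n/σ².
So 1/σ₀² = 1/12.4923 − 4/57.4 = 0.080049 − 0.069686 = 0.010363.
Hence σ₀² = 1/0.010363 ≈ 96.5.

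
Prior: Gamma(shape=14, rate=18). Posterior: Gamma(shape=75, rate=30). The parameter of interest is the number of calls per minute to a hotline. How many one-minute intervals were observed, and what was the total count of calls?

A Gamma(α, β) prior (rate parametrization) on a Poisson rate with n observations summing to S gives posterior Gamma(α+S, β+n).
Matching: Σxᵢ = 75 − 14 = 61 and n = 30 − 18 = 12.

n = 12 one-minute intervals with total 61 calls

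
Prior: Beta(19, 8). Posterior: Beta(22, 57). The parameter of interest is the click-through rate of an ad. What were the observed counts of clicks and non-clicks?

A Beta(a, b) prior with s successes and f failures in binomial data gives a Beta(a+s, b+f) posterior.
Match parameters: s=22−19=3, f=57−8=49.

3 clicks and 49 non-clicks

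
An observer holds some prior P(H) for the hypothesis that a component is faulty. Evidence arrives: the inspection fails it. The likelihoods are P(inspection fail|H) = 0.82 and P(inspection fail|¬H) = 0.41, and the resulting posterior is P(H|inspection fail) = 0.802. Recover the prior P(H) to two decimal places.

P(H) = 0.67

Bayes' rule in odds form gives O(H|E) = O(H)·[P(E|H)/P(E|¬H)], hence O(H) = O(H|E)/LR.
Posterior odds = 0.802/(1−0.802) = 4.0505. LR = 0.82/0.41 = 2.0000.
Prior odds = 4.0505/2.0000 = 2.0253, so P(H) = 2.0253/(1+2.0253) ≈ 0.67.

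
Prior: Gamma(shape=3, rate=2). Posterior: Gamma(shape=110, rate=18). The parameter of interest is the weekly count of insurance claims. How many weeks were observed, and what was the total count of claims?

n = 16 weeks with total 107 claims

Gamma–Poisson conjugacy: posterior shape = α + Σxᵢ, posterior rate = β + n.
Matching: Σxᵢ = 110 − 3 = 107 and n = 18 − 2 = 16.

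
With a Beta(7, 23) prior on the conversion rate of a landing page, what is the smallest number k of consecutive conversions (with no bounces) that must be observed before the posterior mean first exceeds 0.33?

k = 5

After k conversions and 0 bounces the posterior is Beta(7+k, 23), with mean (7+k)/(7+23+k).
Set (7+k)/(30+k) > 0.33 and solve: k > (0.33·30 − 7)/(1 − 0.33) = 4.328.
The smallest integer exceeding 4.328 is 5.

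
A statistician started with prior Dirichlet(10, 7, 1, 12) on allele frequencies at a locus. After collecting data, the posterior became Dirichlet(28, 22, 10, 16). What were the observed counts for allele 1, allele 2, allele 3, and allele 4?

For a Dirichlet(α) prior with multinomial counts c, the posterior is Dirichlet(α + c) componentwise.
Counts are posterior − prior componentwise: 28−10=18, 22−7=15, 10−1=9, 16−12=4.

counts (18, 15, 9, 4)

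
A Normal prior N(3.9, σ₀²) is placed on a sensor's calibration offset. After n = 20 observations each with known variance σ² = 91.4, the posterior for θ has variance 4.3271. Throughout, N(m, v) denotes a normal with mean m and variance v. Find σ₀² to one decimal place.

σ₀² = 81.4

For the Normal–Normal model with known σ², precisions add: τ_n = τ₀ + n/σ².
So 1/σ₀² = 1/4.3271 − 20/91.4 = 0.231102 − 0.218818 = 0.012284.
Hence σ₀² = 1/0.012284 ≈ 81.4.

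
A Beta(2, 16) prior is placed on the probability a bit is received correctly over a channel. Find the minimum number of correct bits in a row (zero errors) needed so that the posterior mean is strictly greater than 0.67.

k = 31

After k correct bits and 0 errors the posterior is Beta(2+k, 16), with mean (2+k)/(2+16+k).
Set (2+k)/(18+k) > 0.67 and solve: k > (0.67·18 − 2)/(1 − 0.67) = 30.485.
The smallest integer exceeding 30.485 is 31, and checking k=31: (33)/(49) = 0.6735 > 0.67.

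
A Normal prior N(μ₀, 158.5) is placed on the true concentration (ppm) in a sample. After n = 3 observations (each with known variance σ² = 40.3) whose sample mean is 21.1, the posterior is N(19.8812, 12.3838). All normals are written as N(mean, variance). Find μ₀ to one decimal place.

The posterior mean is a precision-weighted average: μ_n = (τ₀μ₀ + τ_data·x̄)/(τ₀+τ_data), with τ₀=1/σ₀² and τ_data=n/σ².
Here τ₀ = 1/158.5 = 0.006309 and τ_data = 3/40.3 = 0.074442, so τ_n = 0.080751.
Rearranging for μ₀: μ₀ = (μ_n·τ_n − τ_data·x̄)/τ₀ = (19.8812·0.080751 − 0.074442·21.1) / 0.006309 = 0.034701/0.006309 ≈ 5.5.

μ₀ = 5.5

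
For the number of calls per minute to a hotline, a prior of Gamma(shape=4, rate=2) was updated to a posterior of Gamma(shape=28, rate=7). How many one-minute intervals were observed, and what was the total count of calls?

n = 5 one-minute intervals with total 24 calls

Gamma–Poisson conjugacy: posterior shape = α + Σxᵢ, posterior rate = β + n.
Matching: Σxᵢ = 28 − 4 = 24 and n = 7 − 2 = 5.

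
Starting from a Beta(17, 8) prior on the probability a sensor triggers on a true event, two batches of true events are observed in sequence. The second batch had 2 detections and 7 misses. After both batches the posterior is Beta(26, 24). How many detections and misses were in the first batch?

Because Beta–binomial updating is additive in the counts, the combined data contributed (α_post−α_prior, β_post−β_prior) successes and failures.
Total across both batches: 26−17=9 detections, 24−8=16 misses.
Subtract the second batch: 9−2=7 detections and 16−7=9 misses.

7 detections and 9 misses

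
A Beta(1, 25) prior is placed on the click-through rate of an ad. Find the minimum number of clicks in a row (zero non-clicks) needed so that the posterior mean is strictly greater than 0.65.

k = 46

After k clicks and 0 non-clicks the posterior is Beta(1+k, 25), with mean (1+k)/(1+25+k).
Set (1+k)/(26+k) > 0.65 and solve: k > (0.65·26 − 1)/(1 − 0.65) = 45.429.
The smallest integer exceeding 45.429 is 46, and checking k=46: (47)/(72) = 0.6528 > 0.65.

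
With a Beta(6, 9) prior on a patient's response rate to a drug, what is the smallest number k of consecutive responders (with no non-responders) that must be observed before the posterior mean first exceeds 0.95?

After k responders and 0 non-responders the posterior is Beta(6+k, 9), with mean (6+k)/(6+9+k).
Set (6+k)/(15+k) > 0.95 and solve: k > (0.95·15 − 6)/(1 − 0.95) = 165.000.
The smallest integer exceeding 165.000 is 166, and checking k=166: (172)/(181) = 0.9503 > 0.95.

k = 166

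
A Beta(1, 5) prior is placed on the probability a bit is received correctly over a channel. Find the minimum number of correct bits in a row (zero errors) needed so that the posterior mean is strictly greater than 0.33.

k = 2

After k correct bits and 0 errors the posterior is Beta(1+k, 5), with mean (1+k)/(1+5+k).
Set (1+k)/(6+k) > 0.33 and solve: k > (0.33·6 − 1)/(1 − 0.33) = 1.463.
The smallest integer exceeding 1.463 is 2.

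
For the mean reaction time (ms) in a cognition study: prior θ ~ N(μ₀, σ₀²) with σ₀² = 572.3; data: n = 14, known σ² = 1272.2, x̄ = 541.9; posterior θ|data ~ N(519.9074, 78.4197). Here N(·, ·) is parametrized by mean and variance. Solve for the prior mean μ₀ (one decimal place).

The posterior mean is a precision-weighted average: μ_n = (τ₀μ₀ + τ_data·x̄)/(τ₀+τ_data), with τ₀=1/σ₀² and τ_data=n/σ².
Here τ₀ = 1/572.3 = 0.001747 and τ_data = 14/1272.2 = 0.011005, so τ_n = 0.012752.
Rearranging for μ₀: μ₀ = (μ_n·τ_n − τ_data·x̄)/τ₀ = (519.9074·0.012752 − 0.011005·541.9) / 0.001747 = 0.666250/0.001747 ≈ 381.4.

μ₀ = 381.4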